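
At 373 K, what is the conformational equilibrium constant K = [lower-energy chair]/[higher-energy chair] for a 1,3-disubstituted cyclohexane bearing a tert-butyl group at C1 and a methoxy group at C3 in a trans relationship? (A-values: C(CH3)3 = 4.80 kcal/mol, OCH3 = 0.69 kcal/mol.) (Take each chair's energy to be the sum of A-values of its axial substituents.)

C1 and C3 have the same parity, so for the trans isomer the two substituents are one axial and one equatorial in each chair.
Chair I (tert-butyl axial, methoxy equatorial): E = 4.80 kcal/mol; chair II (tert-butyl equatorial, methoxy axial): E = 0.69 kcal/mol.
ΔG = 4.11 kcal/mol between the two chairs.
K = exp(ΔG/RT) with R = 1.987×10⁻³ kcal mol⁻¹ K⁻¹ and T = 373 K gives K ≈ 256.

K ≈ 256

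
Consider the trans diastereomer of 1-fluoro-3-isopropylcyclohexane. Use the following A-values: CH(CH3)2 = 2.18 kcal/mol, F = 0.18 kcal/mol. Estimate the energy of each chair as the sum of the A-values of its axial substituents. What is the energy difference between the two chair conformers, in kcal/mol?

C1 and C3 have the same parity, so for the trans isomer the two substituents are one axial and one equatorial in each chair.
Chair I (isopropyl axial, fluoro equatorial): E = 2.18 kcal/mol.
Chair II (isopropyl equatorial, fluoro axial): E = 0.18 kcal/mol.
ΔE = 2.18 − 0.18 = 2.00 kcal/mol; chair II is more stable.

2.00 kcal/mol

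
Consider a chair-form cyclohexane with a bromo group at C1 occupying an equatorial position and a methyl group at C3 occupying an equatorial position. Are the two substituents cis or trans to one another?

C1 and C3 have the same parity, so their axial bonds point in the same direction.
With same-parity carbons, two substituents on the same face are both axial or both equatorial; opposite faces give one of each.
Here the groups are equatorial/equatorial → same face → cis.

cis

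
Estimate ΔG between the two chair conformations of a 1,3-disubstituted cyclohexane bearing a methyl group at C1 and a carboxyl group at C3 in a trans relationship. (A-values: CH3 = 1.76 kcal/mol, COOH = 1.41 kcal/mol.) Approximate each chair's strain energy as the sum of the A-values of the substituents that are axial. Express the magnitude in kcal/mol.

C1 and C3 have the same parity, so for the trans isomer the two substituents are one axial and one equatorial in each chair.
Chair I (methyl axial, carboxyl equatorial): E = 1.76 kcal/mol.
Chair II (methyl equatorial, carboxyl axial): E = 1.41 kcal/mol.
ΔE = 1.76 − 1.41 = 0.35 kcal/mol; chair II is more stable.

0.35 kcal/mol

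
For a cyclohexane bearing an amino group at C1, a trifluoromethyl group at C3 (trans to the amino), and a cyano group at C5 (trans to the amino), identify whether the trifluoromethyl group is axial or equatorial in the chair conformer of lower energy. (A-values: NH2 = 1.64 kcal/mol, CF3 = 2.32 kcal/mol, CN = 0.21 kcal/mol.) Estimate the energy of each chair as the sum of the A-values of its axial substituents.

Chair I (amino axial, trifluoromethyl equatorial, cyano equatorial): E = 1.64 kcal/mol.
Chair II (amino equatorial, trifluoromethyl axial, cyano axial): E = 2.53 kcal/mol.
Chair I is the more stable (lower-energy) conformer, and in that chair the trifluoromethyl group is equatorial.

equatorial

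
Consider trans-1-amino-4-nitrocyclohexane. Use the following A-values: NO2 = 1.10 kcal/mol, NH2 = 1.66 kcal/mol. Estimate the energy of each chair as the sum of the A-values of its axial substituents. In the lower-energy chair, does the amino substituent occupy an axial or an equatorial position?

C1 and C4 have opposite parity, so for the trans isomer the two substituents are e,e in one chair and a,a in the other.
Chair I (nitro axial, amino axial): E = 2.76 kcal/mol.
Chair II (nitro equatorial, amino equatorial): E = 0.00 kcal/mol.
Chair II is the more stable (lower-energy) conformer, and in that chair the amino group is equatorial.

equatorial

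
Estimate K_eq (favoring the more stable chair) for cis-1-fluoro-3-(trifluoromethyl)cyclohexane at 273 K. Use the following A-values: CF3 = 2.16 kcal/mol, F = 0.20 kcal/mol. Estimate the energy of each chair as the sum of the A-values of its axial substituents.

K ≈ 77.5

C1 and C3 have the same parity, so for the cis isomer the two substituents are e,e in one chair and a,a in the other.
Chair I (trifluoromethyl axial, fluoro axial): E = 2.36 kcal/mol; chair II (trifluoromethyl equatorial, fluoro equatorial): E = 0.00 kcal/mol.
ΔG = 2.36 kcal/mol between the two chairs.
K = exp(ΔG/RT) with R = 1.987×10⁻³ kcal mol⁻¹ K⁻¹ and T = 273 K gives K ≈ 77.5.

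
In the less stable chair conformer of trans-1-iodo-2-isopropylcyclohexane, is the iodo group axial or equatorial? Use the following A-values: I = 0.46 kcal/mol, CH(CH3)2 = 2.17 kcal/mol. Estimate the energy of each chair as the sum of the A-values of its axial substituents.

axial

C1 and C2 have opposite parity, so for the trans isomer the two substituents are e,e in one chair and a,a in the other.
Chair I (iodo axial, isopropyl axial): E = 2.63 kcal/mol.
Chair II (iodo equatorial, isopropyl equatorial): E = 0.00 kcal/mol.
Chair I is the less stable (higher-energy) conformer, and in that chair the iodo group is axial.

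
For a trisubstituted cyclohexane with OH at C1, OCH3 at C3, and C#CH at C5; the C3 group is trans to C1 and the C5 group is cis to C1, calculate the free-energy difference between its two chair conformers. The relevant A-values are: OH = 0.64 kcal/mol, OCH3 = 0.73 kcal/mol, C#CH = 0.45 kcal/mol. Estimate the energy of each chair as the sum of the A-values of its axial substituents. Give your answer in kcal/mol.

Chair I (hydroxyl axial, methoxy equatorial, ethynyl axial): E = 1.09 kcal/mol.
Chair II (hydroxyl equatorial, methoxy axial, ethynyl equatorial): E = 0.73 kcal/mol.
ΔE = 1.09 − 0.73 = 0.36 kcal/mol; chair II is more stable.

0.36 kcal/mol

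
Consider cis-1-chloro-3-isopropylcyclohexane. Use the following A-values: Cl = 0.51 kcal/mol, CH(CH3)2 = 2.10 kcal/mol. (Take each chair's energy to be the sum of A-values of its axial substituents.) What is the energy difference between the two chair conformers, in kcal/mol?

2.61 kcal/mol

C1 and C3 have the same parity, so for the cis isomer the two substituents are e,e in one chair and a,a in the other.
Chair I (chloro axial, isopropyl axial): E = 2.61 kcal/mol.
Chair II (chloro equatorial, isopropyl equatorial): E = 0.00 kcal/mol.
ΔE = 2.61 − 0.00 = 2.61 kcal/mol; chair II is more stable.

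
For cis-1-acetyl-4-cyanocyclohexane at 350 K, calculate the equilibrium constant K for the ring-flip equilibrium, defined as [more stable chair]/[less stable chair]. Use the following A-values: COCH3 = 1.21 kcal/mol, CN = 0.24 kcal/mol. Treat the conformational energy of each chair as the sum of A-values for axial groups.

K ≈ 4.03

C1 and C4 have opposite parity, so for the cis isomer the two substituents are one axial and one equatorial in each chair.
Chair I (acetyl axial, cyano equatorial): E = 1.21 kcal/mol; chair II (acetyl equatorial, cyano axial): E = 0.24 kcal/mol.
ΔG = 0.97 kcal/mol between the two chairs.
K = exp(ΔG/RT) with R = 1.987×10⁻³ kcal mol⁻¹ K⁻¹ and T = 350 K gives K ≈ 4.03.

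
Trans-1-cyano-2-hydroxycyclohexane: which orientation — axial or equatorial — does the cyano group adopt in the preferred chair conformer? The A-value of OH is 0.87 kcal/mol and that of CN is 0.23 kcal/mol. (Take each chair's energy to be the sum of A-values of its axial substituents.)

equatorial

C1 and C2 have opposite parity, so for the trans isomer the two substituents are e,e in one chair and a,a in the other.
Chair I (hydroxyl axial, cyano axial): E = 1.10 kcal/mol.
Chair II (hydroxyl equatorial, cyano equatorial): E = 0.00 kcal/mol.
Chair II is the more stable (lower-energy) conformer, and in that chair the cyano group is equatorial.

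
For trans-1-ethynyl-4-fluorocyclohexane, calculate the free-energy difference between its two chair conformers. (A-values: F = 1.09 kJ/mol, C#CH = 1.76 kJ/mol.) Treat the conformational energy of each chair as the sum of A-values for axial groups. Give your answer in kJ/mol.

C1 and C4 have opposite parity, so for the trans isomer the two substituents are e,e in one chair and a,a in the other.
Chair I (fluoro axial, ethynyl axial): E = 2.85 kJ/mol.
Chair II (fluoro equatorial, ethynyl equatorial): E = 0.00 kJ/mol.
ΔE = 2.85 − 0.00 = 2.85 kJ/mol; chair II is more stable.

2.85 kJ/mol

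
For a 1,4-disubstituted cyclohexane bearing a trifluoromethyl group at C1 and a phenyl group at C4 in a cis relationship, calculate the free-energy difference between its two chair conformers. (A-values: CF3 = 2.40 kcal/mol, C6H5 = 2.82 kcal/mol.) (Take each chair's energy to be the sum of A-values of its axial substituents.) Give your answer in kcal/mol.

C1 and C4 have opposite parity, so for the cis isomer the two substituents are one axial and one equatorial in each chair.
Chair I (trifluoromethyl axial, phenyl equatorial): E = 2.40 kcal/mol.
Chair II (trifluoromethyl equatorial, phenyl axial): E = 2.82 kcal/mol.
ΔE = 2.82 − 2.40 = 0.42 kcal/mol; chair I is more stable.

0.42 kcal/mol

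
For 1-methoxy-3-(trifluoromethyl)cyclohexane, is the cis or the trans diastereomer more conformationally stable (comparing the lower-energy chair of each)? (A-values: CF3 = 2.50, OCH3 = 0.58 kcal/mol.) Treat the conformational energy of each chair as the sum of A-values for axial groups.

cis

At 1,3 positions (parity same): cis → (e,e or a,a); trans → (a,e or e,a).
Best chair for cis: E = 0.00 kcal/mol; best chair for trans: E = 0.58 kcal/mol.
The cis isomer is lower by 0.58 kcal/mol.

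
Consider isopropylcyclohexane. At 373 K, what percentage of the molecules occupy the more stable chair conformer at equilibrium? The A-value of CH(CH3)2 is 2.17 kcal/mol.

94.9%

One chair has the isopropyl group axial (E = 2.17 kcal/mol) and the other has it equatorial (E = 0).
ΔG = 2.17 kcal/mol between the two chairs.
K = exp(ΔG/RT) with R = 1.987×10⁻³ kcal mol⁻¹ K⁻¹ and T = 373 K gives K ≈ 18.7.
Fraction in the lower-energy chair = K/(K+1) = 94.9%.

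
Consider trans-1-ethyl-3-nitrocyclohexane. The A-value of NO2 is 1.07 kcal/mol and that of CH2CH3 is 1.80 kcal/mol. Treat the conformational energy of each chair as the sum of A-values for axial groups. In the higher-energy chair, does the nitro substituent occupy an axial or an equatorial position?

C1 and C3 have the same parity, so for the trans isomer the two substituents are one axial and one equatorial in each chair.
Chair I (nitro axial, ethyl equatorial): E = 1.07 kcal/mol.
Chair II (nitro equatorial, ethyl axial): E = 1.80 kcal/mol.
Chair II is the less stable (higher-energy) conformer, and in that chair the nitro group is equatorial.

equatorial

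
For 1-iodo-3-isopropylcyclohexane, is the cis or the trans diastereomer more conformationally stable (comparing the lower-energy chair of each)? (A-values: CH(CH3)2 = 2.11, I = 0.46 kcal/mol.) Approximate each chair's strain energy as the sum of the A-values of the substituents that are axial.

At 1,3 positions (parity same): cis → (e,e or a,a); trans → (a,e or e,a).
Best chair for cis: E = 0.00 kcal/mol; best chair for trans: E = 0.46 kcal/mol.
The cis isomer is lower by 0.46 kcal/mol.

cis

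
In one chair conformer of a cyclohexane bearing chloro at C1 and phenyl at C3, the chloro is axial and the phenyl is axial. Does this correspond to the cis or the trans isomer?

C1 and C3 have the same parity, so their axial bonds point in the same direction.
With same-parity carbons, two substituents on the same face are both axial or both equatorial; opposite faces give one of each.
Here the groups are axial/axial → same face → cis.

cis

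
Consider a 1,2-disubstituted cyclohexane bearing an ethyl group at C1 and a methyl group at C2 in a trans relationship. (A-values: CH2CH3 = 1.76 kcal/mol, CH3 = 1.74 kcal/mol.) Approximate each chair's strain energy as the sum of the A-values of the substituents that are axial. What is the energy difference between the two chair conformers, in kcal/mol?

C1 and C2 have opposite parity, so for the trans isomer the two substituents are e,e in one chair and a,a in the other.
Chair I (ethyl axial, methyl axial): E = 3.50 kcal/mol.
Chair II (ethyl equatorial, methyl equatorial): E = 0.00 kcal/mol.
ΔE = 3.50 − 0.00 = 3.50 kcal/mol; chair II is more stable.

3.50 kcal/mol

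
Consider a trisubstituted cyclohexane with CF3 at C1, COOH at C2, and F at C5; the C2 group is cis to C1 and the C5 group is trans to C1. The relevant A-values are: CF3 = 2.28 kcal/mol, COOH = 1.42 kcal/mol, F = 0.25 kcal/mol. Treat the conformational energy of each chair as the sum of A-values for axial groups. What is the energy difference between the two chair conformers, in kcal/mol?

0.61 kcal/mol

Chair I (trifluoromethyl axial, carboxyl equatorial, fluoro equatorial): E = 2.28 kcal/mol.
Chair II (trifluoromethyl equatorial, carboxyl axial, fluoro axial): E = 1.67 kcal/mol.
ΔE = 2.28 − 1.67 = 0.61 kcal/mol; chair II is more stable.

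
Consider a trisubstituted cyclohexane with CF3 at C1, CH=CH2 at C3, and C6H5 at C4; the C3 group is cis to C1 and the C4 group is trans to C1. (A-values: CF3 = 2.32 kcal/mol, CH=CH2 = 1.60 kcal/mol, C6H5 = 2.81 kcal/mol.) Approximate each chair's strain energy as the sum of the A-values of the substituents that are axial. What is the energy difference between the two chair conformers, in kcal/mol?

Chair I (trifluoromethyl axial, vinyl axial, phenyl axial): E = 6.73 kcal/mol.
Chair II (trifluoromethyl equatorial, vinyl equatorial, phenyl equatorial): E = 0.00 kcal/mol.
ΔE = 6.73 − 0.00 = 6.73 kcal/mol; chair II is more stable.

6.73 kcal/mol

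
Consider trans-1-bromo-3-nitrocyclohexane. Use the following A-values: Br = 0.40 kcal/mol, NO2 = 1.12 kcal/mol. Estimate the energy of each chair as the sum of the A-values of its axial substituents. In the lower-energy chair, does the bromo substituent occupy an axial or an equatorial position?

axial

C1 and C3 have the same parity, so for the trans isomer the two substituents are one axial and one equatorial in each chair.
Chair I (bromo axial, nitro equatorial): E = 0.40 kcal/mol.
Chair II (bromo equatorial, nitro axial): E = 1.12 kcal/mol.
Chair I is the more stable (lower-energy) conformer, and in that chair the bromo group is axial.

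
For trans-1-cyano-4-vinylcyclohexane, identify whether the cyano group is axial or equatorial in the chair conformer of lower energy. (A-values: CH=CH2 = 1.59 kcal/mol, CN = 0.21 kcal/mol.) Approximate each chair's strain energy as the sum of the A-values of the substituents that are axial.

equatorial

C1 and C4 have opposite parity, so for the trans isomer the two substituents are e,e in one chair and a,a in the other.
Chair I (vinyl axial, cyano axial): E = 1.80 kcal/mol.
Chair II (vinyl equatorial, cyano equatorial): E = 0.00 kcal/mol.
Chair II is the more stable (lower-energy) conformer, and in that chair the cyano group is equatorial.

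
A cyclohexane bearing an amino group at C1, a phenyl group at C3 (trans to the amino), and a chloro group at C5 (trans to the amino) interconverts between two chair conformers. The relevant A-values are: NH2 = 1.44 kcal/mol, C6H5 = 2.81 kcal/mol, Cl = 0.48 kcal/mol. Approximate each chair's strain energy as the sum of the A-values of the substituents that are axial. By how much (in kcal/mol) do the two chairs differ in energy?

Chair I (amino axial, phenyl equatorial, chloro equatorial): E = 1.44 kcal/mol.
Chair II (amino equatorial, phenyl axial, chloro axial): E = 3.29 kcal/mol.
ΔE = 3.29 − 1.44 = 1.85 kcal/mol; chair I is more stable.

1.85 kcal/mol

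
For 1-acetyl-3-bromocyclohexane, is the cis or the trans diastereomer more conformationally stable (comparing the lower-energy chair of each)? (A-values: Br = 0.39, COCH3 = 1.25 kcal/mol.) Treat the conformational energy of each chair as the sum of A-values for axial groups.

At 1,3 positions (parity same): cis → (e,e or a,a); trans → (a,e or e,a).
Best chair for cis: E = 0.00 kcal/mol; best chair for trans: E = 0.39 kcal/mol.
The cis isomer is lower by 0.39 kcal/mol.

cis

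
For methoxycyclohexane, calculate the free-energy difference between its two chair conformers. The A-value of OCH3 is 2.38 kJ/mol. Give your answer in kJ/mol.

2.38 kJ/mol

A monosubstituted cyclohexane has one chair with the methoxy group axial (E = A = 2.38 kJ/mol) and one with it equatorial (E = 0).
ΔE = 2.38 − 0 = 2.38 kJ/mol.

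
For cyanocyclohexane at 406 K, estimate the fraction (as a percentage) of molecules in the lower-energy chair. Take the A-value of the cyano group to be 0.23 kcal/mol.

57.1%

One chair has the cyano group axial (E = 0.23 kcal/mol) and the other has it equatorial (E = 0).
ΔG = 0.23 kcal/mol between the two chairs.
K = exp(ΔG/RT) with R = 1.987×10⁻³ kcal mol⁻¹ K⁻¹ and T = 406 K gives K ≈ 1.33.
Fraction in the lower-energy chair = K/(K+1) = 57.1%.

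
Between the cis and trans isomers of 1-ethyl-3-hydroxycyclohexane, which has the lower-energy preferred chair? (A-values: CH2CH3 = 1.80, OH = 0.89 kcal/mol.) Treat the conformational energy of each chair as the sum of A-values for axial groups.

cis

At 1,3 positions (parity same): cis → (e,e or a,a); trans → (a,e or e,a).
Best chair for cis: E = 0.00 kcal/mol; best chair for trans: E = 0.89 kcal/mol.
The cis isomer is lower by 0.89 kcal/mol.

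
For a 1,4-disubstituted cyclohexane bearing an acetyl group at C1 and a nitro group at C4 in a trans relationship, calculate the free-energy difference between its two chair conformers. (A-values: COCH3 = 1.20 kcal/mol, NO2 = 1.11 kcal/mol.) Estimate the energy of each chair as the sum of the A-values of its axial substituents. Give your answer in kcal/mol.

2.31 kcal/mol

C1 and C4 have opposite parity, so for the trans isomer the two substituents are e,e in one chair and a,a in the other.
Chair I (acetyl axial, nitro axial): E = 2.31 kcal/mol.
Chair II (acetyl equatorial, nitro equatorial): E = 0.00 kcal/mol.
ΔE = 2.31 − 0.00 = 2.31 kcal/mol; chair II is more stable.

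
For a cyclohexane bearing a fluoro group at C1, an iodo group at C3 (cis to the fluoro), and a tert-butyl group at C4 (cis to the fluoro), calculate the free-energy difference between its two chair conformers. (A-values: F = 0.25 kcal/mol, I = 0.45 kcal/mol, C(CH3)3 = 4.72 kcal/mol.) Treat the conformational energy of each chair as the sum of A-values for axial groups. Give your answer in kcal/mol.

4.02 kcal/mol

Chair I (fluoro axial, iodo axial, tert-butyl equatorial): E = 0.70 kcal/mol.
Chair II (fluoro equatorial, iodo equatorial, tert-butyl axial): E = 4.72 kcal/mol.
ΔE = 4.72 − 0.70 = 4.02 kcal/mol; chair I is more stable.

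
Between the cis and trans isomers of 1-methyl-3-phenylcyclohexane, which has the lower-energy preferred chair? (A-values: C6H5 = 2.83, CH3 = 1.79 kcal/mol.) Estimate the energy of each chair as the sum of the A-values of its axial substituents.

At 1,3 positions (parity same): cis → (e,e or a,a); trans → (a,e or e,a).
Best chair for cis: E = 0.00 kcal/mol; best chair for trans: E = 1.79 kcal/mol.
The cis isomer is lower by 1.79 kcal/mol.

cis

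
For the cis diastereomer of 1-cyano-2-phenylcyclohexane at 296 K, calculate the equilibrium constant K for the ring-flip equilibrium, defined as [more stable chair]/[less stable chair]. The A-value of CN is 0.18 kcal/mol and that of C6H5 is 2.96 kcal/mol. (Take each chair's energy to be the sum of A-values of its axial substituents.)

C1 and C2 have opposite parity, so for the cis isomer the two substituents are one axial and one equatorial in each chair.
Chair I (cyano axial, phenyl equatorial): E = 0.18 kcal/mol; chair II (cyano equatorial, phenyl axial): E = 2.96 kcal/mol.
ΔG = 2.78 kcal/mol between the two chairs.
K = exp(ΔG/RT) with R = 1.987×10⁻³ kcal mol⁻¹ K⁻¹ and T = 296 K gives K ≈ 113.

K ≈ 113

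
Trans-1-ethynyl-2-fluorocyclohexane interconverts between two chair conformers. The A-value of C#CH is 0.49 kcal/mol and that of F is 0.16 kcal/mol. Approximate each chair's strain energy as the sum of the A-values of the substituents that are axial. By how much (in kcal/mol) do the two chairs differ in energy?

0.65 kcal/mol

C1 and C2 have opposite parity, so for the trans isomer the two substituents are e,e in one chair and a,a in the other.
Chair I (ethynyl axial, fluoro axial): E = 0.65 kcal/mol.
Chair II (ethynyl equatorial, fluoro equatorial): E = 0.00 kcal/mol.
ΔE = 0.65 − 0.00 = 0.65 kcal/mol; chair II is more stable.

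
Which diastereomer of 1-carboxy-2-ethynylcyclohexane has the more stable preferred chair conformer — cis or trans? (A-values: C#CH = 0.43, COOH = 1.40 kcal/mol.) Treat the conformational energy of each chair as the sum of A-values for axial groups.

trans

At 1,2 positions (parity opposite): cis → (a,e or e,a); trans → (e,e or a,a).
Best chair for cis: E = 0.43 kcal/mol; best chair for trans: E = 0.00 kcal/mol.
The trans isomer is lower by 0.43 kcal/mol.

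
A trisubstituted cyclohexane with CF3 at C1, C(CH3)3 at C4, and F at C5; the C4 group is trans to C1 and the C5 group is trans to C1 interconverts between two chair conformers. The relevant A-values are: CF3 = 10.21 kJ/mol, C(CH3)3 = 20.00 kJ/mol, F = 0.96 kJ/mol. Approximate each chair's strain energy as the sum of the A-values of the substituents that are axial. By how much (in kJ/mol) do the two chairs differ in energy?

29.25 kJ/mol

Chair I (trifluoromethyl axial, tert-butyl axial, fluoro equatorial): E = 30.21 kJ/mol.
Chair II (trifluoromethyl equatorial, tert-butyl equatorial, fluoro axial): E = 0.96 kJ/mol.
ΔE = 30.21 − 0.96 = 29.25 kJ/mol; chair II is more stable.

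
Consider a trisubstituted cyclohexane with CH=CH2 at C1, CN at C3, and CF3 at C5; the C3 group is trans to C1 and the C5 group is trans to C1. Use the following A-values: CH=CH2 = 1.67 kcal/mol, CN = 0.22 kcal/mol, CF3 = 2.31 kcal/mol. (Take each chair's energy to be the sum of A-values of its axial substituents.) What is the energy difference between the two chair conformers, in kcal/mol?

0.86 kcal/mol

Chair I (vinyl axial, cyano equatorial, trifluoromethyl equatorial): E = 1.67 kcal/mol.
Chair II (vinyl equatorial, cyano axial, trifluoromethyl axial): E = 2.53 kcal/mol.
ΔE = 2.53 − 1.67 = 0.86 kcal/mol; chair I is more stable.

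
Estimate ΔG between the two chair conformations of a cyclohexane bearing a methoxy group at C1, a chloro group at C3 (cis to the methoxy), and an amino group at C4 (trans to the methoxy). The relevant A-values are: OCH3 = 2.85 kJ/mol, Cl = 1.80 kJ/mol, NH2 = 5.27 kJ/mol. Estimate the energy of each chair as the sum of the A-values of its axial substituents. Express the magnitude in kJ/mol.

Chair I (methoxy axial, chloro axial, amino axial): E = 9.92 kJ/mol.
Chair II (methoxy equatorial, chloro equatorial, amino equatorial): E = 0.00 kJ/mol.
ΔE = 9.92 − 0.00 = 9.92 kJ/mol; chair II is more stable.

9.92 kJ/mol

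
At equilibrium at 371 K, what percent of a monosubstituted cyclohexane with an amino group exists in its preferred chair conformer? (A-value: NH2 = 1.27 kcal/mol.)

One chair has the amino group axial (E = 1.27 kcal/mol) and the other has it equatorial (E = 0).
ΔG = 1.27 kcal/mol between the two chairs.
K = exp(ΔG/RT) with R = 1.987×10⁻³ kcal mol⁻¹ K⁻¹ and T = 371 K gives K ≈ 5.6.
Fraction in the lower-energy chair = K/(K+1) = 84.8%.

84.8%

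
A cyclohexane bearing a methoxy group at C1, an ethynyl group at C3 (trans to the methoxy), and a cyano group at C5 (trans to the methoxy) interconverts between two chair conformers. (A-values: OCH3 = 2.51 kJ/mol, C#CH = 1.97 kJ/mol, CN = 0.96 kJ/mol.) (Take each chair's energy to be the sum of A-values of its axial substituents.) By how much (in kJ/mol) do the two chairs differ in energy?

Chair I (methoxy axial, ethynyl equatorial, cyano equatorial): E = 2.51 kJ/mol.
Chair II (methoxy equatorial, ethynyl axial, cyano axial): E = 2.93 kJ/mol.
ΔE = 2.93 − 2.51 = 0.42 kJ/mol; chair I is more stable.

0.42 kJ/mol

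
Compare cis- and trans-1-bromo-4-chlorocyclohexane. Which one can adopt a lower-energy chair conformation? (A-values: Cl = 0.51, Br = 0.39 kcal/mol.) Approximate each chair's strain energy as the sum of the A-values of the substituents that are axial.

At 1,4 positions (parity opposite): cis → (a,e or e,a); trans → (e,e or a,a).
Best chair for cis: E = 0.39 kcal/mol; best chair for trans: E = 0.00 kcal/mol.
The trans isomer is lower by 0.39 kcal/mol.

trans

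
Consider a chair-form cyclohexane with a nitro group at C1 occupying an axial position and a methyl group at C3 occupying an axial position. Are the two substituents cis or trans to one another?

C1 and C3 have the same parity, so their axial bonds point in the same direction.
With same-parity carbons, two substituents on the same face are both axial or both equatorial; opposite faces give one of each.
Here the groups are axial/axial → same face → cis.

cis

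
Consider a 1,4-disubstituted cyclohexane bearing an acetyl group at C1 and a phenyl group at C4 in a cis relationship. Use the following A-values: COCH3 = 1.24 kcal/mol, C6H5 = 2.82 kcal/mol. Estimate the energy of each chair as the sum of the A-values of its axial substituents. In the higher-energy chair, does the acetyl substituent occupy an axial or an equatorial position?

C1 and C4 have opposite parity, so for the cis isomer the two substituents are one axial and one equatorial in each chair.
Chair I (acetyl axial, phenyl equatorial): E = 1.24 kcal/mol.
Chair II (acetyl equatorial, phenyl axial): E = 2.82 kcal/mol.
Chair II is the less stable (higher-energy) conformer, and in that chair the acetyl group is equatorial.

equatorial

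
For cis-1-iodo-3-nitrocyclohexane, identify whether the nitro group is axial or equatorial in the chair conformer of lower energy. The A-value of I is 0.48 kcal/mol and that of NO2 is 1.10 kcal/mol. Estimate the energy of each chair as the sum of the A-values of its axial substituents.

C1 and C3 have the same parity, so for the cis isomer the two substituents are e,e in one chair and a,a in the other.
Chair I (iodo axial, nitro axial): E = 1.58 kcal/mol.
Chair II (iodo equatorial, nitro equatorial): E = 0.00 kcal/mol.
Chair II is the more stable (lower-energy) conformer, and in that chair the nitro group is equatorial.

equatorial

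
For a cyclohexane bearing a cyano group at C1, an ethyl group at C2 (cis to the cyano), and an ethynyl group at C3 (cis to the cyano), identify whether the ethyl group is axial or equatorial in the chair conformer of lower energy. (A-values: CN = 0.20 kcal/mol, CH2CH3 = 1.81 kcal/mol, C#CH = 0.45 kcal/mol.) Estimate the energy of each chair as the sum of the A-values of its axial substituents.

Chair I (cyano axial, ethyl equatorial, ethynyl axial): E = 0.65 kcal/mol.
Chair II (cyano equatorial, ethyl axial, ethynyl equatorial): E = 1.81 kcal/mol.
Chair I is the more stable (lower-energy) conformer, and in that chair the ethyl group is equatorial.

equatorial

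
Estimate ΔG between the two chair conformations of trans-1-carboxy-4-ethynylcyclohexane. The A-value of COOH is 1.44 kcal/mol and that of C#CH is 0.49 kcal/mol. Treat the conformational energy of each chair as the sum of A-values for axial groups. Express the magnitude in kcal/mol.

1.93 kcal/mol

C1 and C4 have opposite parity, so for the trans isomer the two substituents are e,e in one chair and a,a in the other.
Chair I (carboxyl axial, ethynyl axial): E = 1.93 kcal/mol.
Chair II (carboxyl equatorial, ethynyl equatorial): E = 0.00 kcal/mol.
ΔE = 1.93 − 0.00 = 1.93 kcal/mol; chair II is more stable.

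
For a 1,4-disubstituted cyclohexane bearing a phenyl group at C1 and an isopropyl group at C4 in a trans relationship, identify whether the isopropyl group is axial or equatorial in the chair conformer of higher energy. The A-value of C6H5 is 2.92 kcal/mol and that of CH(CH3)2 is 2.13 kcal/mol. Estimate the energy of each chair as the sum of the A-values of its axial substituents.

axial

C1 and C4 have opposite parity, so for the trans isomer the two substituents are e,e in one chair and a,a in the other.
Chair I (phenyl axial, isopropyl axial): E = 5.05 kcal/mol.
Chair II (phenyl equatorial, isopropyl equatorial): E = 0.00 kcal/mol.
Chair I is the less stable (higher-energy) conformer, and in that chair the isopropyl group is axial.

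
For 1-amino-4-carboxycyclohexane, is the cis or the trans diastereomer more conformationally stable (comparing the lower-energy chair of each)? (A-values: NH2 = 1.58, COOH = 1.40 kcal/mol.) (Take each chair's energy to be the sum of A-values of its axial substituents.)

trans

At 1,4 positions (parity opposite): cis → (a,e or e,a); trans → (e,e or a,a).
Best chair for cis: E = 1.40 kcal/mol; best chair for trans: E = 0.00 kcal/mol.
The trans isomer is lower by 1.40 kcal/mol.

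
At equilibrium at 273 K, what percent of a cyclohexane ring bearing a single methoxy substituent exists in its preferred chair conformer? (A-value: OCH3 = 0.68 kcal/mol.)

One chair has the methoxy group axial (E = 0.68 kcal/mol) and the other has it equatorial (E = 0).
ΔG = 0.68 kcal/mol between the two chairs.
K = exp(ΔG/RT) with R = 1.987×10⁻³ kcal mol⁻¹ K⁻¹ and T = 273 K gives K ≈ 3.5.
Fraction in the lower-energy chair = K/(K+1) = 77.8%.

77.8%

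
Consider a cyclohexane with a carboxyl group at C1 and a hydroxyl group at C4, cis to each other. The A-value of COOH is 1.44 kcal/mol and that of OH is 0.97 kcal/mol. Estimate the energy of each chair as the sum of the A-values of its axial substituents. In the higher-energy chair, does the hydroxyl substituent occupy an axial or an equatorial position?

equatorial

C1 and C4 have opposite parity, so for the cis isomer the two substituents are one axial and one equatorial in each chair.
Chair I (carboxyl axial, hydroxyl equatorial): E = 1.44 kcal/mol.
Chair II (carboxyl equatorial, hydroxyl axial): E = 0.97 kcal/mol.
Chair I is the less stable (higher-energy) conformer, and in that chair the hydroxyl group is equatorial.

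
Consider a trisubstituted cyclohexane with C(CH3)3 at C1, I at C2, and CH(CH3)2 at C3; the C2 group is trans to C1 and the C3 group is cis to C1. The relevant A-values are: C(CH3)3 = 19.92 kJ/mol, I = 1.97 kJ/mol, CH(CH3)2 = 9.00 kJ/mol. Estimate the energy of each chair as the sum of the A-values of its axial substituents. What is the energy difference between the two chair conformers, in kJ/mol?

Chair I (tert-butyl axial, iodo axial, isopropyl axial): E = 30.89 kJ/mol.
Chair II (tert-butyl equatorial, iodo equatorial, isopropyl equatorial): E = 0.00 kJ/mol.
ΔE = 30.89 − 0.00 = 30.89 kJ/mol; chair II is more stable.

30.89 kJ/mol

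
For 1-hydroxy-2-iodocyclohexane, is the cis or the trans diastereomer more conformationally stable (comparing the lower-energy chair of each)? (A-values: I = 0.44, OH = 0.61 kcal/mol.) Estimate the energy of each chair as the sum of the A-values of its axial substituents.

At 1,2 positions (parity opposite): cis → (a,e or e,a); trans → (e,e or a,a).
Best chair for cis: E = 0.44 kcal/mol; best chair for trans: E = 0.00 kcal/mol.
The trans isomer is lower by 0.44 kcal/mol.

trans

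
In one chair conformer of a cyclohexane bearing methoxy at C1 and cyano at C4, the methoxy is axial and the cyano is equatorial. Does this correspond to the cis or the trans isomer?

C1 and C4 have opposite parity, so their axial bonds point in opposite directions.
With opposite-parity carbons, two substituents on the same face are one axial and one equatorial; opposite faces give both axial or both equatorial.
Here the groups are axial/equatorial → same face → cis.

cis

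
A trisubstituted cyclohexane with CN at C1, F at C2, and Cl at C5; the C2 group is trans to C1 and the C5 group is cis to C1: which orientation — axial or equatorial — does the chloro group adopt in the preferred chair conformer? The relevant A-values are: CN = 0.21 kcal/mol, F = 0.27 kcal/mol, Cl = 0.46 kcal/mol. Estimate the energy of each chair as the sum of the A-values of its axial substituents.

equatorial

Chair I (cyano axial, fluoro axial, chloro axial): E = 0.94 kcal/mol.
Chair II (cyano equatorial, fluoro equatorial, chloro equatorial): E = 0.00 kcal/mol.
Chair II is the more stable (lower-energy) conformer, and in that chair the chloro group is equatorial.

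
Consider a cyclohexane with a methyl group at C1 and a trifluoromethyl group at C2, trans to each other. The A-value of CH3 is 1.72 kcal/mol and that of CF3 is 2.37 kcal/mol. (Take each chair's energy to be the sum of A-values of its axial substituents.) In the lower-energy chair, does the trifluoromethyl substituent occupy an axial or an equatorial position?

C1 and C2 have opposite parity, so for the trans isomer the two substituents are e,e in one chair and a,a in the other.
Chair I (methyl axial, trifluoromethyl axial): E = 4.09 kcal/mol.
Chair II (methyl equatorial, trifluoromethyl equatorial): E = 0.00 kcal/mol.
Chair II is the more stable (lower-energy) conformer, and in that chair the trifluoromethyl group is equatorial.

equatorial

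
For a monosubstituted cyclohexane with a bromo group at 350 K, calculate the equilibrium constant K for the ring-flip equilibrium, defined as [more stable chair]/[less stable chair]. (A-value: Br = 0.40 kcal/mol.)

K ≈ 1.78

One chair has the bromo group axial (E = 0.40 kcal/mol) and the other has it equatorial (E = 0).
ΔG = 0.40 kcal/mol between the two chairs.
K = exp(ΔG/RT) with R = 1.987×10⁻³ kcal mol⁻¹ K⁻¹ and T = 350 K gives K ≈ 1.78.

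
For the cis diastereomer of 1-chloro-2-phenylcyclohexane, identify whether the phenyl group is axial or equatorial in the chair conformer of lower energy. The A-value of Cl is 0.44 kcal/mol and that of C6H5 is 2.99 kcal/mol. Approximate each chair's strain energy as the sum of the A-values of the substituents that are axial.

C1 and C2 have opposite parity, so for the cis isomer the two substituents are one axial and one equatorial in each chair.
Chair I (chloro axial, phenyl equatorial): E = 0.44 kcal/mol.
Chair II (chloro equatorial, phenyl axial): E = 2.99 kcal/mol.
Chair I is the more stable (lower-energy) conformer, and in that chair the phenyl group is equatorial.

equatorial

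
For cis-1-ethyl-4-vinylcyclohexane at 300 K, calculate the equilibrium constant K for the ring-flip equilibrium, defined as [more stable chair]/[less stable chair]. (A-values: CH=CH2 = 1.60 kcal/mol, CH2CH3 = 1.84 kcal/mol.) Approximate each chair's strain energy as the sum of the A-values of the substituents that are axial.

C1 and C4 have opposite parity, so for the cis isomer the two substituents are one axial and one equatorial in each chair.
Chair I (vinyl axial, ethyl equatorial): E = 1.60 kcal/mol; chair II (vinyl equatorial, ethyl axial): E = 1.84 kcal/mol.
ΔG = 0.24 kcal/mol between the two chairs.
K = exp(ΔG/RT) with R = 1.987×10⁻³ kcal mol⁻¹ K⁻¹ and T = 300 K gives K ≈ 1.5.

K ≈ 1.50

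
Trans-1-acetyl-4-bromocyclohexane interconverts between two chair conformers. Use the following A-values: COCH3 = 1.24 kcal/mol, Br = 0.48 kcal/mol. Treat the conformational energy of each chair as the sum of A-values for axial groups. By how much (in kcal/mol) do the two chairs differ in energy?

C1 and C4 have opposite parity, so for the trans isomer the two substituents are e,e in one chair and a,a in the other.
Chair I (acetyl axial, bromo axial): E = 1.72 kcal/mol.
Chair II (acetyl equatorial, bromo equatorial): E = 0.00 kcal/mol.
ΔE = 1.72 − 0.00 = 1.72 kcal/mol; chair II is more stable.

1.72 kcal/mol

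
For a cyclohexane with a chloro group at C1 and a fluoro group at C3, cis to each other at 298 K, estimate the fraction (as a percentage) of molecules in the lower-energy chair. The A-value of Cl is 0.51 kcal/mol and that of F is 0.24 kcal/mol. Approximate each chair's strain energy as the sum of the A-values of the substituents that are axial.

78.0%

C1 and C3 have the same parity, so for the cis isomer the two substituents are e,e in one chair and a,a in the other.
Chair I (chloro axial, fluoro axial): E = 0.75 kcal/mol; chair II (chloro equatorial, fluoro equatorial): E = 0.00 kcal/mol.
ΔG = 0.75 kcal/mol between the two chairs.
K = exp(ΔG/RT) with R = 1.987×10⁻³ kcal mol⁻¹ K⁻¹ and T = 298 K gives K ≈ 3.55.
Fraction in the lower-energy chair = K/(K+1) = 78.0%.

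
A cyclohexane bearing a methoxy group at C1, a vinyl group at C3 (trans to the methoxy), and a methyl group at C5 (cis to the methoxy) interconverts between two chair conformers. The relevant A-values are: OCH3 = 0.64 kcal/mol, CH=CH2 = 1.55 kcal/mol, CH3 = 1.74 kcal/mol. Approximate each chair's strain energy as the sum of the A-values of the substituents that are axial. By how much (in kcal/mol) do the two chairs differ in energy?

Chair I (methoxy axial, vinyl equatorial, methyl axial): E = 2.38 kcal/mol.
Chair II (methoxy equatorial, vinyl axial, methyl equatorial): E = 1.55 kcal/mol.
ΔE = 2.38 − 1.55 = 0.83 kcal/mol; chair II is more stable.

0.83 kcal/mol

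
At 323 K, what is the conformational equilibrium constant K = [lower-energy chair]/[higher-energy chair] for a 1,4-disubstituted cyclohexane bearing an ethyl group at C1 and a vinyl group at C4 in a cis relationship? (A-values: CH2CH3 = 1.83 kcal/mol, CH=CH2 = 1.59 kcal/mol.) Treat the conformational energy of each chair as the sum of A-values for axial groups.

C1 and C4 have opposite parity, so for the cis isomer the two substituents are one axial and one equatorial in each chair.
Chair I (ethyl axial, vinyl equatorial): E = 1.83 kcal/mol; chair II (ethyl equatorial, vinyl axial): E = 1.59 kcal/mol.
ΔG = 0.24 kcal/mol between the two chairs.
K = exp(ΔG/RT) with R = 1.987×10⁻³ kcal mol⁻¹ K⁻¹ and T = 323 K gives K ≈ 1.45.

K ≈ 1.45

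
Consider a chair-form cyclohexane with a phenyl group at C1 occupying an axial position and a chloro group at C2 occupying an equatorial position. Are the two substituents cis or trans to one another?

cis

C1 and C2 have opposite parity, so their axial bonds point in opposite directions.
With opposite-parity carbons, two substituents on the same face are one axial and one equatorial; opposite faces give both axial or both equatorial.
Here the groups are axial/equatorial → same face → cis.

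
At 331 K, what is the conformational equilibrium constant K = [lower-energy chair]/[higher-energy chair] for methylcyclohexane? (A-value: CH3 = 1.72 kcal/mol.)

K ≈ 13.7

One chair has the methyl group axial (E = 1.72 kcal/mol) and the other has it equatorial (E = 0).
ΔG = 1.72 kcal/mol between the two chairs.
K = exp(ΔG/RT) with R = 1.987×10⁻³ kcal mol⁻¹ K⁻¹ and T = 331 K gives K ≈ 13.7.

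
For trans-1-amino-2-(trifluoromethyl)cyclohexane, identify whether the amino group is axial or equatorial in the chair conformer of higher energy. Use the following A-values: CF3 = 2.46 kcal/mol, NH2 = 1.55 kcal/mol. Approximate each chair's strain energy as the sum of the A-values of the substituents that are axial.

C1 and C2 have opposite parity, so for the trans isomer the two substituents are e,e in one chair and a,a in the other.
Chair I (trifluoromethyl axial, amino axial): E = 4.01 kcal/mol.
Chair II (trifluoromethyl equatorial, amino equatorial): E = 0.00 kcal/mol.
Chair I is the less stable (higher-energy) conformer, and in that chair the amino group is axial.

axial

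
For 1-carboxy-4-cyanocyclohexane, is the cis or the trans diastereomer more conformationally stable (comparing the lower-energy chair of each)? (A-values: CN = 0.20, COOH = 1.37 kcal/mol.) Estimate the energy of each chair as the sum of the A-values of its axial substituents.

trans

At 1,4 positions (parity opposite): cis → (a,e or e,a); trans → (e,e or a,a).
Best chair for cis: E = 0.20 kcal/mol; best chair for trans: E = 0.00 kcal/mol.
The trans isomer is lower by 0.20 kcal/mol.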